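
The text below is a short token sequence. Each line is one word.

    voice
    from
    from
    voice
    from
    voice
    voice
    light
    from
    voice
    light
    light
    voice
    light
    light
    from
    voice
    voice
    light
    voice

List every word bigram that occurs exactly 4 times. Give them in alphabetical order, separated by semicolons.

from voice; voice light

Bigram counts meeting the condition (exactly 4 times):
  from voice: 4
  voice light: 4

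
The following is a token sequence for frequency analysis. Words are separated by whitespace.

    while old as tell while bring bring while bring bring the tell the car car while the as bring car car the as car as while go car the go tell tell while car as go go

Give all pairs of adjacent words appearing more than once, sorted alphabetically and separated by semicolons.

bring bring; car as; car car; car the; tell while; the as; while bring

Bigram counts meeting the condition (more than once):
  bring bring: 2
  car as: 2
  car car: 2
  car the: 2
  tell while: 2
  the as: 2
  while bring: 2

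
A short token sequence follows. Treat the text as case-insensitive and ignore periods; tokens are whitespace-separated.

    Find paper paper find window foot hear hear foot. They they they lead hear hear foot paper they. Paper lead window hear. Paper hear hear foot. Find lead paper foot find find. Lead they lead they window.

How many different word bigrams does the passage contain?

37 tokens → 36 bigram windows in total.
Repeated bigrams (each contributes count−1 duplicates):
  hear foot: 3
  hear hear: 3
  find lead: 2
  foot find: 2
  lead they: 2
  they lead: 2
  they they: 2
9 duplicate windows → 36 − 9 = 27 distinct.

27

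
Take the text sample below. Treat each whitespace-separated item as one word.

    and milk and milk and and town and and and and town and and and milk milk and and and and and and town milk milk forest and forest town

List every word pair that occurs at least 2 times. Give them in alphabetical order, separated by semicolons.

and and; and milk; and town; milk and; milk milk; town and

Bigram counts meeting the condition (at least 2 times):
  and and: 11
  and milk: 3
  and town: 3
  milk and: 3
  milk milk: 2
  town and: 2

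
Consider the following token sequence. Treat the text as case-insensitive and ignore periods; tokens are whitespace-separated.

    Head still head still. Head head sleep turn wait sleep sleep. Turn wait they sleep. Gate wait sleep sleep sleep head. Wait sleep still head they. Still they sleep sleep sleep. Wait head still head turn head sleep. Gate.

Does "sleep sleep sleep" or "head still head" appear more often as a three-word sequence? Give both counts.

"sleep sleep sleep": 2 occurrences
"head still head": 3 occurrences

"head still head" (3 vs 2)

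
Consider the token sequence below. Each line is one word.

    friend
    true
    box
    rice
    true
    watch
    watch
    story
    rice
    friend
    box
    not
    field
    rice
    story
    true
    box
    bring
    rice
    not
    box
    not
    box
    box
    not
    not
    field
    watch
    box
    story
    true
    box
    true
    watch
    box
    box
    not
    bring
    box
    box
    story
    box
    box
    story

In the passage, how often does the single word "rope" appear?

0

Scanning the 44 tokens for "rope":
  (none found)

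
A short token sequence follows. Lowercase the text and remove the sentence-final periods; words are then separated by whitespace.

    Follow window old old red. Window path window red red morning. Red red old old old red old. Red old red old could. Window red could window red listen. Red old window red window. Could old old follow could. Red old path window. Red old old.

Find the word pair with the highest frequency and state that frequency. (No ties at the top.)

"red old", 7 times

Bigram frequencies (highest first):
  red old: 7
  old old: 5
  window red: 5
  old red: 4
  red window: 2
  path window: 2
  … (18 more, each ≤ 2)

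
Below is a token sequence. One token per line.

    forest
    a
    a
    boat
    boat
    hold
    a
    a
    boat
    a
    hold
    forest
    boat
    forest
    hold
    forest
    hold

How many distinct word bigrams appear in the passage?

17 tokens → 16 bigram windows in total.
Repeated bigrams (each contributes count−1 duplicates):
  a a: 2
  a boat: 2
  forest hold: 2
  hold forest: 2
4 duplicate windows → 16 − 4 = 12 distinct.

12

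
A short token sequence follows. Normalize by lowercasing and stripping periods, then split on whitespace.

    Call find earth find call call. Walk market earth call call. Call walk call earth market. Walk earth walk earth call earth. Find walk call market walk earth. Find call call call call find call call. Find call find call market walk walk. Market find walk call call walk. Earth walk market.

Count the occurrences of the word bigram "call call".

8

Scanning the 51 overlapping bigram windows for "call call":
  position 5–6: call call
  position 10–11: call call
  position 11–12: call call
  position 30–31: call call
  position 31–32: call call
  position 32–33: call call
  position 35–36: call call
  position 47–48: call call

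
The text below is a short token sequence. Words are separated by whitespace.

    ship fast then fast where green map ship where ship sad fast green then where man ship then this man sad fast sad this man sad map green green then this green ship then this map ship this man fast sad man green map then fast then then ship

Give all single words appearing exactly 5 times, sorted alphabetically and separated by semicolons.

man; sad; this

Unigram counts meeting the condition (exactly 5 times):
  man: 5
  sad: 5
  this: 5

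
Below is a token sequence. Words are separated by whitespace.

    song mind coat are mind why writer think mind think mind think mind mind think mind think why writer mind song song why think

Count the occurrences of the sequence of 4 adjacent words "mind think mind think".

2

Scanning the 21 overlapping 4-gram windows for "mind think mind think":
  position 9–12: mind think mind think
  position 14–17: mind think mind think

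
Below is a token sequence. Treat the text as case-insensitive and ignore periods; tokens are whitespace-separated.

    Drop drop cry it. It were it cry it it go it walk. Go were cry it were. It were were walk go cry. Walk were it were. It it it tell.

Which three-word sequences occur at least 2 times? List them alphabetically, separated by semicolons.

cry it it; it were it; were it were

Trigram counts meeting the condition (at least 2 times):
  cry it it: 2
  it were it: 3
  were it were: 2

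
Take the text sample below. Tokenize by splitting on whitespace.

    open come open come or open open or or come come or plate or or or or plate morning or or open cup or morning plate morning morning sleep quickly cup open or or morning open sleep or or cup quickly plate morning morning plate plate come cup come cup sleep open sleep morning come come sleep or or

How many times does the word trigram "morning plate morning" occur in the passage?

1

Scanning the 57 overlapping trigram windows for "morning plate morning":
  position 25–27: morning plate morning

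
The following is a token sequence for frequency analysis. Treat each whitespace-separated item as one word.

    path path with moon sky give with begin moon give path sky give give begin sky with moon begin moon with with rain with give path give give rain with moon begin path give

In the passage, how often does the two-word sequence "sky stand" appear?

Scanning the 33 overlapping bigram windows for "sky stand":
  (none found)

0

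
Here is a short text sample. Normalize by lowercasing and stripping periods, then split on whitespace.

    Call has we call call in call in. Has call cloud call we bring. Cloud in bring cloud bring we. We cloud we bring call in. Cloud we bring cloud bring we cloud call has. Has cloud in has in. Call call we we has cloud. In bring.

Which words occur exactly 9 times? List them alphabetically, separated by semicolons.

cloud; we

Unigram counts meeting the condition (exactly 9 times):
  cloud: 9
  we: 9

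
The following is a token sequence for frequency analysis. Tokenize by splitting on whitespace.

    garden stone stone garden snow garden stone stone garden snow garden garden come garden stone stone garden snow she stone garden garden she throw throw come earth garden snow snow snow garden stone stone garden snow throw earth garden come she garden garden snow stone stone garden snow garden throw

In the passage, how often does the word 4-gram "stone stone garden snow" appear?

5

Scanning the 47 overlapping 4-gram windows for "stone stone garden snow":
  position 2–5: stone stone garden snow
  position 7–10: stone stone garden snow
  position 15–18: stone stone garden snow
  position 33–36: stone stone garden snow
  position 45–48: stone stone garden snow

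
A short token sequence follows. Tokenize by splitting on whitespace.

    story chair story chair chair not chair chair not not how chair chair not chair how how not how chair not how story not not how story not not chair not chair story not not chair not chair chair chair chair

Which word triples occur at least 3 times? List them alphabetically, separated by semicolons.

chair chair not; chair not chair; story not not

Trigram counts meeting the condition (at least 3 times):
  chair chair not: 3
  chair not chair: 4
  story not not: 3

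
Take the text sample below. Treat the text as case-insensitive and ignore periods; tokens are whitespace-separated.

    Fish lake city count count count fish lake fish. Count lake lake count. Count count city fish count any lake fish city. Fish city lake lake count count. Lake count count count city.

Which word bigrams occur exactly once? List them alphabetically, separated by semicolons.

Bigram counts meeting the condition (exactly once):
  any lake: 1
  city count: 1
  city lake: 1
  count any: 1
  count fish: 1
  lake city: 1

any lake; city count; city lake; count any; count fish; lake city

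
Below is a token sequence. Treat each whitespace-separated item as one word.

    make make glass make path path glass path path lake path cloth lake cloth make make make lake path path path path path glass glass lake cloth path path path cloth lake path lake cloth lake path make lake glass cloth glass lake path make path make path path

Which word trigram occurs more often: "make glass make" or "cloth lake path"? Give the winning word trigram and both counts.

"cloth lake path" (2 vs 1)

"make glass make": 1 occurrence
"cloth lake path": 2 occurrences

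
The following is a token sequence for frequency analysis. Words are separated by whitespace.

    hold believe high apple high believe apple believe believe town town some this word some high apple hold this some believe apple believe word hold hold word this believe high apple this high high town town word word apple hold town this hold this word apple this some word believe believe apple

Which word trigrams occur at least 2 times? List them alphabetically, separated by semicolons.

believe apple believe; believe high apple

Trigram counts meeting the condition (at least 2 times):
  believe apple believe: 2
  believe high apple: 2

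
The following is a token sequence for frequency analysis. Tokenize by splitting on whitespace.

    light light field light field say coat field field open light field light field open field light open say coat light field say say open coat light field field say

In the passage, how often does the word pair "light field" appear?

Scanning the 29 overlapping bigram windows for "light field":
  position 2–3: light field
  position 4–5: light field
  position 11–12: light field
  position 13–14: light field
  position 21–22: light field
  position 27–28: light field

6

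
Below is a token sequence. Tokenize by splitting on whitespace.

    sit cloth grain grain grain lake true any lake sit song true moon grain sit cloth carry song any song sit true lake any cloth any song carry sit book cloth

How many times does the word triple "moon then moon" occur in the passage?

Scanning the 29 overlapping trigram windows for "moon then moon":
  (none found)

0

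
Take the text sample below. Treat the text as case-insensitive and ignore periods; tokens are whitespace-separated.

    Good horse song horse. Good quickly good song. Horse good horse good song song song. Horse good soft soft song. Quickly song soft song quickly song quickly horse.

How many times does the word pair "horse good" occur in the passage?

4

Scanning the 27 overlapping bigram windows for "horse good":
  position 4–5: horse good
  position 9–10: horse good
  position 11–12: horse good
  position 16–17: horse good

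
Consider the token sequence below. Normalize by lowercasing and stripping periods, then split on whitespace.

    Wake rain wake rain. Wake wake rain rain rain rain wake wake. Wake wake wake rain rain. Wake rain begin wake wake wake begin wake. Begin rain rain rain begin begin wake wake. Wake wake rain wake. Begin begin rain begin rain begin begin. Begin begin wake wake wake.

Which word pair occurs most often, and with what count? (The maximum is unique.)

Bigram frequencies (highest first):
  wake wake: 12
  wake rain: 6
  rain rain: 6
  rain wake: 5
  begin begin: 5
  rain begin: 4
  … (3 more, each ≤ 4)

"wake wake", 12 times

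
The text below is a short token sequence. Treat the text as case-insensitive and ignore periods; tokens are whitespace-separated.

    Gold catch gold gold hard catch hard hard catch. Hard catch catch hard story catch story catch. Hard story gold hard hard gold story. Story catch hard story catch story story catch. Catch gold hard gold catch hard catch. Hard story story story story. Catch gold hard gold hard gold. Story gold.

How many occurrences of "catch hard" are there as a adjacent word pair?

7

Scanning the 51 overlapping bigram windows for "catch hard":
  position 6–7: catch hard
  position 9–10: catch hard
  position 12–13: catch hard
  position 17–18: catch hard
  position 26–27: catch hard
  position 37–38: catch hard
  position 39–40: catch hard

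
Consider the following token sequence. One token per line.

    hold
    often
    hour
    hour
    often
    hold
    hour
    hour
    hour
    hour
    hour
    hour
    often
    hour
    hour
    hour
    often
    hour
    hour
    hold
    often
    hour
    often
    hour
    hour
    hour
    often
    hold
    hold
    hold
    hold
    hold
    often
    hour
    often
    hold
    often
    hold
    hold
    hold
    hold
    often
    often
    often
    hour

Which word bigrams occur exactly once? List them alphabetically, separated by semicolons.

hold hour; hour hold

Bigram counts meeting the condition (exactly once):
  hold hour: 1
  hour hold: 1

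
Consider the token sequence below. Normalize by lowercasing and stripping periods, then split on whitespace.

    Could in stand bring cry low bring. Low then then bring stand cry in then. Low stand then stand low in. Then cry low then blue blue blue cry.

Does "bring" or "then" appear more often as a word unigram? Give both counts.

"bring": 3 occurrences
"then": 6 occurrences

"then" (6 vs 3)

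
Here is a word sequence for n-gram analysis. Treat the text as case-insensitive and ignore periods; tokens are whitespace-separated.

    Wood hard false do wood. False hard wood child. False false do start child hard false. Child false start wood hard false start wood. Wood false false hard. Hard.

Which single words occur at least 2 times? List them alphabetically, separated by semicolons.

Unigram counts meeting the condition (at least 2 times):
  child: 3
  do: 2
  false: 9
  hard: 6
  start: 3
  wood: 6

child; do; false; hard; start; wood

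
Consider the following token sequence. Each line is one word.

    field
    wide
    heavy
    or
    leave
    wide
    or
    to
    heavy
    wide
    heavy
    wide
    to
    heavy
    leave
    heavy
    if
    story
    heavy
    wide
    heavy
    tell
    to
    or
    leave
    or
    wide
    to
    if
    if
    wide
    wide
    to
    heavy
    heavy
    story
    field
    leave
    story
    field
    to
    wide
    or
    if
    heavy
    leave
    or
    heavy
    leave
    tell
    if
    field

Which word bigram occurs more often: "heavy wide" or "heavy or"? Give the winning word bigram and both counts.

"heavy wide": 3 occurrences
"heavy or": 1 occurrence

"heavy wide" (3 vs 1)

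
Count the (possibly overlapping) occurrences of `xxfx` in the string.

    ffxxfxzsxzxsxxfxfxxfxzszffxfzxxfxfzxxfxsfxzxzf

Sliding a length-4 window over the 46 characters (43 positions):
  position 3–6: xxfx
  position 13–16: xxfx
  position 18–21: xxfx
  position 30–33: xxfx
  position 36–39: xxfx

5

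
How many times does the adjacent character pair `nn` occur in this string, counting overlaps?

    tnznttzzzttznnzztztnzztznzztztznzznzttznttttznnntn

Sliding a length-2 window over the 50 characters (49 positions):
  position 13–14: nn
  position 46–47: nn
  position 47–48: nn

3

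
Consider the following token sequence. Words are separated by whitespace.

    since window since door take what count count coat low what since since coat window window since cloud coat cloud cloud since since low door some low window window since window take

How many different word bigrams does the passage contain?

26

32 tokens → 31 bigram windows in total.
Repeated bigrams (each contributes count−1 duplicates):
  window since: 3
  since since: 2
  since window: 2
  window window: 2
5 duplicate windows → 31 − 5 = 26 distinct.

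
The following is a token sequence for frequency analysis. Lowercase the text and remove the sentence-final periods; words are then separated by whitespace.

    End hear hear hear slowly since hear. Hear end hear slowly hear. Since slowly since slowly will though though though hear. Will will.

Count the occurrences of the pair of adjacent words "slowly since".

2

Scanning the 22 overlapping bigram windows for "slowly since":
  position 5–6: slowly since
  position 14–15: slowly since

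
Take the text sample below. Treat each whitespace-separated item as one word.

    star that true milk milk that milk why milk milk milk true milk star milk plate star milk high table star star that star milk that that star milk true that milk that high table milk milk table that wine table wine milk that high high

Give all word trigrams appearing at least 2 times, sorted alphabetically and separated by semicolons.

Trigram counts meeting the condition (at least 2 times):
  milk that high: 2
  that star milk: 2

milk that high; that star milk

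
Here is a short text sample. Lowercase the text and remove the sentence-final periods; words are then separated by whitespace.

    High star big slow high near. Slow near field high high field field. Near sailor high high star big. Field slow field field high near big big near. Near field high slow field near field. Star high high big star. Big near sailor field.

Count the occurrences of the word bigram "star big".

Scanning the 43 overlapping bigram windows for "star big":
  position 2–3: star big
  position 18–19: star big
  position 40–41: star big

3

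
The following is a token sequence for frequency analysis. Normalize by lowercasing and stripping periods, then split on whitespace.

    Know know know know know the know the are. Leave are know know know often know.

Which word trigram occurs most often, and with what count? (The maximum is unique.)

Trigram frequencies (highest first):
  know know know: 4
  know know the: 1
  know the know: 1
  the know the: 1
  know the are: 1
  the are leave: 1
  … (5 more, each ≤ 1)

"know know know", 4 times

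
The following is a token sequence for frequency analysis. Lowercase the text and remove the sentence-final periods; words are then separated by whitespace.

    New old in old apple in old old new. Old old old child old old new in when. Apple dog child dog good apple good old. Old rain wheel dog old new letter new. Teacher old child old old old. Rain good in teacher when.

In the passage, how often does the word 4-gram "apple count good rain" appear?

0

Scanning the 42 overlapping 4-gram windows for "apple count good rain":
  (none found)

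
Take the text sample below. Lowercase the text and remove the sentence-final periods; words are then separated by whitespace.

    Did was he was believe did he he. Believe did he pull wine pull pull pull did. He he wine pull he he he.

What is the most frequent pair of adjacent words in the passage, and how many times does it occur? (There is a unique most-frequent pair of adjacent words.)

"he he", 4 times

Bigram frequencies (highest first):
  he he: 4
  did he: 3
  believe did: 2
  wine pull: 2
  pull pull: 2
  did was: 1
  … (9 more, each ≤ 1)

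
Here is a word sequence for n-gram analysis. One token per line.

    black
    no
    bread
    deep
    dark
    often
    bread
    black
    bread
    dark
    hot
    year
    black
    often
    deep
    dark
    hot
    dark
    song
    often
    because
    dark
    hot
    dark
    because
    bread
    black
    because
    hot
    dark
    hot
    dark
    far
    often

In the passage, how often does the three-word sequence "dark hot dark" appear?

3

Scanning the 32 overlapping trigram windows for "dark hot dark":
  position 16–18: dark hot dark
  position 22–24: dark hot dark
  position 30–32: dark hot dark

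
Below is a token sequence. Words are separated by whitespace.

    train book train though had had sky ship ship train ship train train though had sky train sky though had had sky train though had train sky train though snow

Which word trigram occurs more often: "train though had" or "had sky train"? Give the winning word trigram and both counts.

"train though had" (3 vs 2)

"train though had": 3 occurrences
"had sky train": 2 occurrences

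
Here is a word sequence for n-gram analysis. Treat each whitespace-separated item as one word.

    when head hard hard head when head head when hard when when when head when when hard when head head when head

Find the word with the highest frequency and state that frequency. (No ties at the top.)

Unigram frequencies (highest first):
  when: 10
  head: 8
  hard: 4

"when", 10 times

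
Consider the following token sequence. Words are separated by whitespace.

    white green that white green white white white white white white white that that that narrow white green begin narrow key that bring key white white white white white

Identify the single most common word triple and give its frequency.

Trigram frequencies (highest first):
  white white white: 8
  white green that: 1
  green that white: 1
  that white green: 1
  white green white: 1
  green white white: 1
  … (14 more, each ≤ 1)

"white white white", 8 times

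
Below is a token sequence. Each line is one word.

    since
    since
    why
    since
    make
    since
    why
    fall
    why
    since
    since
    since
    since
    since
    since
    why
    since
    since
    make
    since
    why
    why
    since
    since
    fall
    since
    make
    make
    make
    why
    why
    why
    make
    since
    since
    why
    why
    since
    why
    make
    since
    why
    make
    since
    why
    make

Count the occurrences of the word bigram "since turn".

Scanning the 45 overlapping bigram windows for "since turn":
  (none found)

0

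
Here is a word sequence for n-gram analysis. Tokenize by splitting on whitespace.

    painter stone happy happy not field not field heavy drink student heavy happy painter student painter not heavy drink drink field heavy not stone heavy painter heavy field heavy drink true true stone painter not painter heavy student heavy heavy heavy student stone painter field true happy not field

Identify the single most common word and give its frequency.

Unigram frequencies (highest first):
  heavy: 11
  painter: 7
  not: 6
  field: 6
  stone: 4
  happy: 4
  … (3 more, each ≤ 4)

"heavy", 11 times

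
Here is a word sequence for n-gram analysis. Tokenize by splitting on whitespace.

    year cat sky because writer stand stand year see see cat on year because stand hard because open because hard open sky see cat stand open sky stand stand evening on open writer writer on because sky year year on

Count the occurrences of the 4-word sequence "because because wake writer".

0

Scanning the 37 overlapping 4-gram windows for "because because wake writer":
  (none found)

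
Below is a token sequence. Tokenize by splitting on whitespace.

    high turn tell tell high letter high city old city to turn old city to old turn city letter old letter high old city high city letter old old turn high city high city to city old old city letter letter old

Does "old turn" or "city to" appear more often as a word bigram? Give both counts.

"old turn": 2 occurrences
"city to": 3 occurrences

"city to" (3 vs 2)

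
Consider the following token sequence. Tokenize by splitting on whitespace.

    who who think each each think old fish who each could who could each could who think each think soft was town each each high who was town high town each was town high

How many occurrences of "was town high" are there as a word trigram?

2

Scanning the 32 overlapping trigram windows for "was town high":
  position 27–29: was town high
  position 32–34: was town high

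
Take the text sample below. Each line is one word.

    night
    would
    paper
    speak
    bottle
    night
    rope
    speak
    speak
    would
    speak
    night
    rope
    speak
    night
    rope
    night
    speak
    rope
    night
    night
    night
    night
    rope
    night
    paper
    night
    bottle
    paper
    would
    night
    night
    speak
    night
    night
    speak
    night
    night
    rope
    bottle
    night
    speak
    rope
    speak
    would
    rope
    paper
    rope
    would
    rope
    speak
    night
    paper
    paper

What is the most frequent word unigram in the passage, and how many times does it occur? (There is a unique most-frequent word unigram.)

Unigram frequencies (highest first):
  night: 19
  speak: 11
  rope: 10
  paper: 6
  would: 5
  bottle: 3

"night", 19 times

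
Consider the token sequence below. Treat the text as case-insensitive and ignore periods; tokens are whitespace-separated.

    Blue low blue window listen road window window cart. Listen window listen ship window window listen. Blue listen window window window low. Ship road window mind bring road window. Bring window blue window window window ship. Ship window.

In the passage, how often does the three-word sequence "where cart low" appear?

Scanning the 36 overlapping trigram windows for "where cart low":
  (none found)

0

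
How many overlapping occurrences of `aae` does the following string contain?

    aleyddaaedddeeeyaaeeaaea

Sliding a length-3 window over the 24 characters (22 positions):
  position 7–9: aae
  position 17–19: aae
  position 21–23: aae

3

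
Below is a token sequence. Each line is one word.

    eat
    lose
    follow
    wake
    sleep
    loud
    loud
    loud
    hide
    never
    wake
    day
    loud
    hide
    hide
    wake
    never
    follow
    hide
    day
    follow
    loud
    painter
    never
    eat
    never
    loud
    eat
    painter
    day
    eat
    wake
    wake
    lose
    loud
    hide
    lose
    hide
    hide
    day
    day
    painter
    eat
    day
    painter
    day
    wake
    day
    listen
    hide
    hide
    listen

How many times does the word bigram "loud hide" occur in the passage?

3

Scanning the 51 overlapping bigram windows for "loud hide":
  position 8–9: loud hide
  position 13–14: loud hide
  position 35–36: loud hide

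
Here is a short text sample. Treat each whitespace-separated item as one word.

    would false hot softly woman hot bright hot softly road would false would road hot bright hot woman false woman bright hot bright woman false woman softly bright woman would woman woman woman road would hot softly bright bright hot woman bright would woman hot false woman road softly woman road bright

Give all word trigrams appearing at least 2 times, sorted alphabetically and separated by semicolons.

Trigram counts meeting the condition (at least 2 times):
  bright hot woman: 2
  hot bright hot: 2
  woman false woman: 2

bright hot woman; hot bright hot; woman false woman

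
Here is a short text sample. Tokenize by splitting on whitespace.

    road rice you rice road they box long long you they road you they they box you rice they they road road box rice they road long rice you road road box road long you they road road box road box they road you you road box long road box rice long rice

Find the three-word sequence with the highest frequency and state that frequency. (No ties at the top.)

Trigram frequencies (highest first):
  road road box: 3
  long you they: 2
  you they road: 2
  they road you: 2
  they road road: 2
  road box rice: 2
  … (37 more, each ≤ 2)

"road road box", 3 times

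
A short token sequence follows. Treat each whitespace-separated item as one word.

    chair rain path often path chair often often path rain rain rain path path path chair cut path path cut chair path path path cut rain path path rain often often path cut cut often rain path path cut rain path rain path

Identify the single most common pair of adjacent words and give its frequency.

"path path", 7 times

Bigram frequencies (highest first):
  path path: 7
  rain path: 6
  path cut: 4
  often path: 3
  path rain: 3
  path chair: 2
  … (14 more, each ≤ 2)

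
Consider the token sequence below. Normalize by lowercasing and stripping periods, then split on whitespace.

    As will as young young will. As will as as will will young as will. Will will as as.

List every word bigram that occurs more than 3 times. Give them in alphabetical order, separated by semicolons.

Bigram counts meeting the condition (more than 3 times):
  as will: 4
  will as: 4

as will; will as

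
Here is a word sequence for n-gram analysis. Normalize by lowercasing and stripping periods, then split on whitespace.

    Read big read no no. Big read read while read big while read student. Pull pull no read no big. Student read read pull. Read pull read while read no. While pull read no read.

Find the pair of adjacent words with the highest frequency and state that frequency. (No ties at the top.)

"read no", 4 times

Bigram frequencies (highest first):
  read no: 4
  while read: 3
  pull read: 3
  read big: 2
  big read: 2
  no big: 2
  … (14 more, each ≤ 2)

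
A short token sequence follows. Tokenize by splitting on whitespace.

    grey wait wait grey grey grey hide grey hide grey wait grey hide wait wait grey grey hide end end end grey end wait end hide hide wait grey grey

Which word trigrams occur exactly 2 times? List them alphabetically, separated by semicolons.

Trigram counts meeting the condition (exactly 2 times):
  grey grey hide: 2
  grey hide grey: 2
  wait wait grey: 2

grey grey hide; grey hide grey; wait wait grey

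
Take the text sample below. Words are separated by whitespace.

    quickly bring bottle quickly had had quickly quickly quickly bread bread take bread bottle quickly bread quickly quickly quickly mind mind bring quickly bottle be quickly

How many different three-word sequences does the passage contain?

23

26 tokens → 24 trigram windows in total.
Repeated trigrams (each contributes count−1 duplicates):
  quickly quickly quickly: 2
1 duplicate windows → 24 − 1 = 23 distinct.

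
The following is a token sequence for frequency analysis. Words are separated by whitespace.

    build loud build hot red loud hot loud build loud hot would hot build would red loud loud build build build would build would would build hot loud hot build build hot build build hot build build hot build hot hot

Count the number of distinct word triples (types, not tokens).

41 tokens → 39 trigram windows in total.
Repeated trigrams (each contributes count−1 duplicates):
  build build hot: 3
  build hot build: 3
  hot build build: 3
6 duplicate windows → 39 − 6 = 33 distinct.

33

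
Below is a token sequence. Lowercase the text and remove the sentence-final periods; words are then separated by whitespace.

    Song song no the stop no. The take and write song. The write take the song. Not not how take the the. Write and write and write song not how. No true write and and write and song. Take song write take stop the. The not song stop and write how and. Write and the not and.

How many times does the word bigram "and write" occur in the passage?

Scanning the 56 overlapping bigram windows for "and write":
  position 9–10: and write
  position 24–25: and write
  position 26–27: and write
  position 35–36: and write
  position 49–50: and write
  position 52–53: and write

6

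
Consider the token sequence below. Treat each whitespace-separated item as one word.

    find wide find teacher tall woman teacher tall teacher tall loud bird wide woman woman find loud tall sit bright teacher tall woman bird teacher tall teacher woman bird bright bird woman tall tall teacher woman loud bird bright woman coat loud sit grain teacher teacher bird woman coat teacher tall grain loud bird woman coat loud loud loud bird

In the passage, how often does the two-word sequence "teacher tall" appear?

6

Scanning the 59 overlapping bigram windows for "teacher tall":
  position 4–5: teacher tall
  position 7–8: teacher tall
  position 9–10: teacher tall
  position 21–22: teacher tall
  position 25–26: teacher tall
  position 50–51: teacher tall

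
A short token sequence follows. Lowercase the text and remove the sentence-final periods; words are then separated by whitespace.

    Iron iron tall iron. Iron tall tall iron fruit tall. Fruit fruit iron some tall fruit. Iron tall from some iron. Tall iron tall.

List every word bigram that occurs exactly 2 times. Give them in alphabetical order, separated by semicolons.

fruit iron; iron iron; tall fruit

Bigram counts meeting the condition (exactly 2 times):
  fruit iron: 2
  iron iron: 2
  tall fruit: 2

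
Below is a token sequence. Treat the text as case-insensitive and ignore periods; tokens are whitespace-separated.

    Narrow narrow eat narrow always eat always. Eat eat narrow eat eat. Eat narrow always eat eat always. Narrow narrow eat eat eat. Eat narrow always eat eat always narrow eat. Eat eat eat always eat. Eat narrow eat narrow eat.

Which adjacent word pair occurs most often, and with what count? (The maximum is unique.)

"eat eat", 12 times

Bigram frequencies (highest first):
  eat eat: 12
  narrow eat: 6
  eat narrow: 6
  always eat: 5
  eat always: 4
  narrow always: 3
  … (2 more, each ≤ 2)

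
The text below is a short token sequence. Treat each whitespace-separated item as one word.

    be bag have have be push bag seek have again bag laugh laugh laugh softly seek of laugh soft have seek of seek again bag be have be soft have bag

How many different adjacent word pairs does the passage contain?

25

31 tokens → 30 bigram windows in total.
Repeated bigrams (each contributes count−1 duplicates):
  again bag: 2
  have be: 2
  laugh laugh: 2
  seek of: 2
  soft have: 2
5 duplicate windows → 30 − 5 = 25 distinct.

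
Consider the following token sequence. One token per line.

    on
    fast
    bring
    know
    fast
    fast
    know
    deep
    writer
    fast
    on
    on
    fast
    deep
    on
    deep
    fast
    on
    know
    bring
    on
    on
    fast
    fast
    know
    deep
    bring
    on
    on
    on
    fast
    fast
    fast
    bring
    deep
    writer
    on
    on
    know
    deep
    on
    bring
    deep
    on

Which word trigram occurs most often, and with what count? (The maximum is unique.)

Trigram frequencies (highest first):
  on on fast: 3
  fast fast know: 2
  fast know deep: 2
  bring on on: 2
  on fast fast: 2
  on fast bring: 1
  … (30 more, each ≤ 1)

"on on fast", 3 times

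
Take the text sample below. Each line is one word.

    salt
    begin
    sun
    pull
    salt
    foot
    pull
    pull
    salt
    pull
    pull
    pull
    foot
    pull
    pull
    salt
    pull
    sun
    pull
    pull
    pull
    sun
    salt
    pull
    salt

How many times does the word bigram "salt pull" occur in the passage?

3

Scanning the 24 overlapping bigram windows for "salt pull":
  position 9–10: salt pull
  position 16–17: salt pull
  position 23–24: salt pull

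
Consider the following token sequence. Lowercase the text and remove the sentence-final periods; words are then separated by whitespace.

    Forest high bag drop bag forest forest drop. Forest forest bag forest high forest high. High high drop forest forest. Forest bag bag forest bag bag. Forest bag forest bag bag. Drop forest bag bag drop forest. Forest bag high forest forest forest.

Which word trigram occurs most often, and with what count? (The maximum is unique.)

Trigram frequencies (highest first):
  forest bag bag: 4
  drop forest forest: 3
  forest forest bag: 3
  bag forest bag: 3
  forest bag forest: 2
  forest forest forest: 2
  … (21 more, each ≤ 2)

"forest bag bag", 4 times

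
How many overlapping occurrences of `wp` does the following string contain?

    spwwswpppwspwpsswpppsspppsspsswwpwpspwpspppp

6

Sliding a length-2 window over the 44 characters (43 positions):
  position 6–7: wp
  position 13–14: wp
  position 17–18: wp
  position 32–33: wp
  position 34–35: wp
  position 38–39: wp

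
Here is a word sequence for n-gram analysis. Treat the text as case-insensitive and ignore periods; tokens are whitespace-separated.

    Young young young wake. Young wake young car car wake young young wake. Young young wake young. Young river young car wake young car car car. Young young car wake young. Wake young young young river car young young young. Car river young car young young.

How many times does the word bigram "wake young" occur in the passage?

8

Scanning the 45 overlapping bigram windows for "wake young":
  position 4–5: wake young
  position 6–7: wake young
  position 10–11: wake young
  position 13–14: wake young
  position 16–17: wake young
  position 22–23: wake young
  position 30–31: wake young
  position 32–33: wake young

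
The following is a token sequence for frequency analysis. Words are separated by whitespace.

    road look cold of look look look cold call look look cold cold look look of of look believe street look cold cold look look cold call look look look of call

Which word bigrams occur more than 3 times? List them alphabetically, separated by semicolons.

look cold; look look

Bigram counts meeting the condition (more than 3 times):
  look cold: 5
  look look: 7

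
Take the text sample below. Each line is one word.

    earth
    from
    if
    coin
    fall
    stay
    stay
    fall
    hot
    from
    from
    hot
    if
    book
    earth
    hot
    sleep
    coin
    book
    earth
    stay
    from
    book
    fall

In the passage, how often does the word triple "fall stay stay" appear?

1

Scanning the 22 overlapping trigram windows for "fall stay stay":
  position 5–7: fall stay stay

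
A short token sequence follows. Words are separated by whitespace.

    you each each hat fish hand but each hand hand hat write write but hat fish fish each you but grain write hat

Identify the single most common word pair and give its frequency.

"hat fish", 2 times

Bigram frequencies (highest first):
  hat fish: 2
  you each: 1
  each each: 1
  each hat: 1
  fish hand: 1
  hand but: 1
  … (15 more, each ≤ 1)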